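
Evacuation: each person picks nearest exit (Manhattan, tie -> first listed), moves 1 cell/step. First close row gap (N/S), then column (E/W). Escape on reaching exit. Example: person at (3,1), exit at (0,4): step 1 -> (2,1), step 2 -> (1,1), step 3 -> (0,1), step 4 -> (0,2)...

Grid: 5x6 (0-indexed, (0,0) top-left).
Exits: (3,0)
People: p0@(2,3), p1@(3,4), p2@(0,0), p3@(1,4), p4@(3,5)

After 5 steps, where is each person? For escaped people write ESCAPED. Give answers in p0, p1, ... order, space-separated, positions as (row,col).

Step 1: p0:(2,3)->(3,3) | p1:(3,4)->(3,3) | p2:(0,0)->(1,0) | p3:(1,4)->(2,4) | p4:(3,5)->(3,4)
Step 2: p0:(3,3)->(3,2) | p1:(3,3)->(3,2) | p2:(1,0)->(2,0) | p3:(2,4)->(3,4) | p4:(3,4)->(3,3)
Step 3: p0:(3,2)->(3,1) | p1:(3,2)->(3,1) | p2:(2,0)->(3,0)->EXIT | p3:(3,4)->(3,3) | p4:(3,3)->(3,2)
Step 4: p0:(3,1)->(3,0)->EXIT | p1:(3,1)->(3,0)->EXIT | p2:escaped | p3:(3,3)->(3,2) | p4:(3,2)->(3,1)
Step 5: p0:escaped | p1:escaped | p2:escaped | p3:(3,2)->(3,1) | p4:(3,1)->(3,0)->EXIT

ESCAPED ESCAPED ESCAPED (3,1) ESCAPED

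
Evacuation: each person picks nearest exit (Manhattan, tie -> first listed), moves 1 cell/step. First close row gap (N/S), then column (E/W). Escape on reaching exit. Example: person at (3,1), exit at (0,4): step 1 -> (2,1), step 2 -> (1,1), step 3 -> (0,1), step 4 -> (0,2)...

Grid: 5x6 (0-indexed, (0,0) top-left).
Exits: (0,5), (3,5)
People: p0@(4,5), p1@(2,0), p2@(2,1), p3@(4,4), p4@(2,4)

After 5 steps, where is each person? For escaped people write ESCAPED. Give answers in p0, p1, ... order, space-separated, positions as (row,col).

Step 1: p0:(4,5)->(3,5)->EXIT | p1:(2,0)->(3,0) | p2:(2,1)->(3,1) | p3:(4,4)->(3,4) | p4:(2,4)->(3,4)
Step 2: p0:escaped | p1:(3,0)->(3,1) | p2:(3,1)->(3,2) | p3:(3,4)->(3,5)->EXIT | p4:(3,4)->(3,5)->EXIT
Step 3: p0:escaped | p1:(3,1)->(3,2) | p2:(3,2)->(3,3) | p3:escaped | p4:escaped
Step 4: p0:escaped | p1:(3,2)->(3,3) | p2:(3,3)->(3,4) | p3:escaped | p4:escaped
Step 5: p0:escaped | p1:(3,3)->(3,4) | p2:(3,4)->(3,5)->EXIT | p3:escaped | p4:escaped

ESCAPED (3,4) ESCAPED ESCAPED ESCAPED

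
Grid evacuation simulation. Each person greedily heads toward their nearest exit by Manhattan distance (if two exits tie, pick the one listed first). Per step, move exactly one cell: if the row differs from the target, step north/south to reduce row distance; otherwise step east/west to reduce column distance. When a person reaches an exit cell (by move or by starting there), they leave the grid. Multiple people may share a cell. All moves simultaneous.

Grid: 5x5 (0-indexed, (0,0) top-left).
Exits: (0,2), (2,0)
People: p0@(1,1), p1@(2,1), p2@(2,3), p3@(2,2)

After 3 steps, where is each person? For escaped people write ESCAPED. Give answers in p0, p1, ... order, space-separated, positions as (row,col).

Step 1: p0:(1,1)->(0,1) | p1:(2,1)->(2,0)->EXIT | p2:(2,3)->(1,3) | p3:(2,2)->(1,2)
Step 2: p0:(0,1)->(0,2)->EXIT | p1:escaped | p2:(1,3)->(0,3) | p3:(1,2)->(0,2)->EXIT
Step 3: p0:escaped | p1:escaped | p2:(0,3)->(0,2)->EXIT | p3:escaped

ESCAPED ESCAPED ESCAPED ESCAPED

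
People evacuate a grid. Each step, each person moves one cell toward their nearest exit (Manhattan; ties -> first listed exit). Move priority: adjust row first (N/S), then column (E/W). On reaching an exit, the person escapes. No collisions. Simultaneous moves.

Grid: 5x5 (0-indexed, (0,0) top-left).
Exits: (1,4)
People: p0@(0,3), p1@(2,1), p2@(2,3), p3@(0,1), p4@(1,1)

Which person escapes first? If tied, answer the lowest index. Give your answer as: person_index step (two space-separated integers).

Step 1: p0:(0,3)->(1,3) | p1:(2,1)->(1,1) | p2:(2,3)->(1,3) | p3:(0,1)->(1,1) | p4:(1,1)->(1,2)
Step 2: p0:(1,3)->(1,4)->EXIT | p1:(1,1)->(1,2) | p2:(1,3)->(1,4)->EXIT | p3:(1,1)->(1,2) | p4:(1,2)->(1,3)
Step 3: p0:escaped | p1:(1,2)->(1,3) | p2:escaped | p3:(1,2)->(1,3) | p4:(1,3)->(1,4)->EXIT
Step 4: p0:escaped | p1:(1,3)->(1,4)->EXIT | p2:escaped | p3:(1,3)->(1,4)->EXIT | p4:escaped
Exit steps: [2, 4, 2, 4, 3]
First to escape: p0 at step 2

Answer: 0 2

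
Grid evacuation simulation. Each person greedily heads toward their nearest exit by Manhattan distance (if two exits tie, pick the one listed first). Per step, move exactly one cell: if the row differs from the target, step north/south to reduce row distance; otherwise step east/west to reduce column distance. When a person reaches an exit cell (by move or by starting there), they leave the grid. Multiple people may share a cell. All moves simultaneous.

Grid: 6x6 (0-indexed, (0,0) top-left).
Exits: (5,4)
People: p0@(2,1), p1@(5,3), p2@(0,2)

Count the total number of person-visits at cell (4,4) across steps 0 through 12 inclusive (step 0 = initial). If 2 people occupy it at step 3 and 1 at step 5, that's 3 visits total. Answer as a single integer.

Step 0: p0@(2,1) p1@(5,3) p2@(0,2) -> at (4,4): 0 [-], cum=0
Step 1: p0@(3,1) p1@ESC p2@(1,2) -> at (4,4): 0 [-], cum=0
Step 2: p0@(4,1) p1@ESC p2@(2,2) -> at (4,4): 0 [-], cum=0
Step 3: p0@(5,1) p1@ESC p2@(3,2) -> at (4,4): 0 [-], cum=0
Step 4: p0@(5,2) p1@ESC p2@(4,2) -> at (4,4): 0 [-], cum=0
Step 5: p0@(5,3) p1@ESC p2@(5,2) -> at (4,4): 0 [-], cum=0
Step 6: p0@ESC p1@ESC p2@(5,3) -> at (4,4): 0 [-], cum=0
Step 7: p0@ESC p1@ESC p2@ESC -> at (4,4): 0 [-], cum=0
Total visits = 0

Answer: 0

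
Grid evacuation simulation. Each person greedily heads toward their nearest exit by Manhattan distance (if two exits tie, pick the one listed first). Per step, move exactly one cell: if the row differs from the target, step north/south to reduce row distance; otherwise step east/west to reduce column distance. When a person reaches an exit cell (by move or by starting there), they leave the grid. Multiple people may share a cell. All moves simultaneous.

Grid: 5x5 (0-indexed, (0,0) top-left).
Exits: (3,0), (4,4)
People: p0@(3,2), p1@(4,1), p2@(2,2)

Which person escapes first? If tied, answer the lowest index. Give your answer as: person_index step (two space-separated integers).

Answer: 0 2

Derivation:
Step 1: p0:(3,2)->(3,1) | p1:(4,1)->(3,1) | p2:(2,2)->(3,2)
Step 2: p0:(3,1)->(3,0)->EXIT | p1:(3,1)->(3,0)->EXIT | p2:(3,2)->(3,1)
Step 3: p0:escaped | p1:escaped | p2:(3,1)->(3,0)->EXIT
Exit steps: [2, 2, 3]
First to escape: p0 at step 2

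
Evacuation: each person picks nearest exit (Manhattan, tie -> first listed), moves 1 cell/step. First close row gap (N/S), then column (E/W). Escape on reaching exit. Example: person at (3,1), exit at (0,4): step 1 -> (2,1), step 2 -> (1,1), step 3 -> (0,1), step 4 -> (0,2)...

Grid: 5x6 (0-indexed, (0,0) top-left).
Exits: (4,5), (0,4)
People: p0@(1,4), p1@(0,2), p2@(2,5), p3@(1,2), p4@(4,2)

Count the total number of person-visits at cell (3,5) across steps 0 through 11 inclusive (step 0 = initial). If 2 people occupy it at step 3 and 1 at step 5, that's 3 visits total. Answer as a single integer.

Answer: 1

Derivation:
Step 0: p0@(1,4) p1@(0,2) p2@(2,5) p3@(1,2) p4@(4,2) -> at (3,5): 0 [-], cum=0
Step 1: p0@ESC p1@(0,3) p2@(3,5) p3@(0,2) p4@(4,3) -> at (3,5): 1 [p2], cum=1
Step 2: p0@ESC p1@ESC p2@ESC p3@(0,3) p4@(4,4) -> at (3,5): 0 [-], cum=1
Step 3: p0@ESC p1@ESC p2@ESC p3@ESC p4@ESC -> at (3,5): 0 [-], cum=1
Total visits = 1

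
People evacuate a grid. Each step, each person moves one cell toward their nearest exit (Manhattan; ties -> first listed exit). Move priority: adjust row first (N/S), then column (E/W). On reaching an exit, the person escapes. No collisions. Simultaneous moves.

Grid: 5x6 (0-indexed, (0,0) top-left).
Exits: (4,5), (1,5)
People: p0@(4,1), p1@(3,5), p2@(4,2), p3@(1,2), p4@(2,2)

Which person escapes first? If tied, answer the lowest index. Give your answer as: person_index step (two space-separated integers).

Step 1: p0:(4,1)->(4,2) | p1:(3,5)->(4,5)->EXIT | p2:(4,2)->(4,3) | p3:(1,2)->(1,3) | p4:(2,2)->(1,2)
Step 2: p0:(4,2)->(4,3) | p1:escaped | p2:(4,3)->(4,4) | p3:(1,3)->(1,4) | p4:(1,2)->(1,3)
Step 3: p0:(4,3)->(4,4) | p1:escaped | p2:(4,4)->(4,5)->EXIT | p3:(1,4)->(1,5)->EXIT | p4:(1,3)->(1,4)
Step 4: p0:(4,4)->(4,5)->EXIT | p1:escaped | p2:escaped | p3:escaped | p4:(1,4)->(1,5)->EXIT
Exit steps: [4, 1, 3, 3, 4]
First to escape: p1 at step 1

Answer: 1 1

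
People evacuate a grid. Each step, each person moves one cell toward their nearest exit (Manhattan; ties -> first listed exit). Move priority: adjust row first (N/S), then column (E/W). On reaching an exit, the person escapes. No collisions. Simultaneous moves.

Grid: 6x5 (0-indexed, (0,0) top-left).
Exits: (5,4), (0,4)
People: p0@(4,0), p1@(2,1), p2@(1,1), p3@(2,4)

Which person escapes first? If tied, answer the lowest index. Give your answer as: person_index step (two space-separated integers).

Step 1: p0:(4,0)->(5,0) | p1:(2,1)->(1,1) | p2:(1,1)->(0,1) | p3:(2,4)->(1,4)
Step 2: p0:(5,0)->(5,1) | p1:(1,1)->(0,1) | p2:(0,1)->(0,2) | p3:(1,4)->(0,4)->EXIT
Step 3: p0:(5,1)->(5,2) | p1:(0,1)->(0,2) | p2:(0,2)->(0,3) | p3:escaped
Step 4: p0:(5,2)->(5,3) | p1:(0,2)->(0,3) | p2:(0,3)->(0,4)->EXIT | p3:escaped
Step 5: p0:(5,3)->(5,4)->EXIT | p1:(0,3)->(0,4)->EXIT | p2:escaped | p3:escaped
Exit steps: [5, 5, 4, 2]
First to escape: p3 at step 2

Answer: 3 2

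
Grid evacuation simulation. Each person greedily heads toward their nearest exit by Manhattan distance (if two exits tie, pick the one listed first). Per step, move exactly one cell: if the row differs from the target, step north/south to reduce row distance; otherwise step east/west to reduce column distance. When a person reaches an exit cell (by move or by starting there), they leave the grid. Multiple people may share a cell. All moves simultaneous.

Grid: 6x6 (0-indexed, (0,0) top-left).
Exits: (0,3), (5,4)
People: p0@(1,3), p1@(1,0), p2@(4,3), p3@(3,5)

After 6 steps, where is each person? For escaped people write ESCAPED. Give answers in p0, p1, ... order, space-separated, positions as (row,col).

Step 1: p0:(1,3)->(0,3)->EXIT | p1:(1,0)->(0,0) | p2:(4,3)->(5,3) | p3:(3,5)->(4,5)
Step 2: p0:escaped | p1:(0,0)->(0,1) | p2:(5,3)->(5,4)->EXIT | p3:(4,5)->(5,5)
Step 3: p0:escaped | p1:(0,1)->(0,2) | p2:escaped | p3:(5,5)->(5,4)->EXIT
Step 4: p0:escaped | p1:(0,2)->(0,3)->EXIT | p2:escaped | p3:escaped

ESCAPED ESCAPED ESCAPED ESCAPED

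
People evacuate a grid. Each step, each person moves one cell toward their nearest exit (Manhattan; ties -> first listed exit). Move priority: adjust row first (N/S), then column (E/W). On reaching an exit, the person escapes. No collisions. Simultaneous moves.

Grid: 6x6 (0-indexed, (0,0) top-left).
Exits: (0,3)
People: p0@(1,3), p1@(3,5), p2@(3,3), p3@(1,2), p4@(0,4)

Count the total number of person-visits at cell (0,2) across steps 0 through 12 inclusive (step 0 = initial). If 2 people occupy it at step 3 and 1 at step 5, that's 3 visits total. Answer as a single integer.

Step 0: p0@(1,3) p1@(3,5) p2@(3,3) p3@(1,2) p4@(0,4) -> at (0,2): 0 [-], cum=0
Step 1: p0@ESC p1@(2,5) p2@(2,3) p3@(0,2) p4@ESC -> at (0,2): 1 [p3], cum=1
Step 2: p0@ESC p1@(1,5) p2@(1,3) p3@ESC p4@ESC -> at (0,2): 0 [-], cum=1
Step 3: p0@ESC p1@(0,5) p2@ESC p3@ESC p4@ESC -> at (0,2): 0 [-], cum=1
Step 4: p0@ESC p1@(0,4) p2@ESC p3@ESC p4@ESC -> at (0,2): 0 [-], cum=1
Step 5: p0@ESC p1@ESC p2@ESC p3@ESC p4@ESC -> at (0,2): 0 [-], cum=1
Total visits = 1

Answer: 1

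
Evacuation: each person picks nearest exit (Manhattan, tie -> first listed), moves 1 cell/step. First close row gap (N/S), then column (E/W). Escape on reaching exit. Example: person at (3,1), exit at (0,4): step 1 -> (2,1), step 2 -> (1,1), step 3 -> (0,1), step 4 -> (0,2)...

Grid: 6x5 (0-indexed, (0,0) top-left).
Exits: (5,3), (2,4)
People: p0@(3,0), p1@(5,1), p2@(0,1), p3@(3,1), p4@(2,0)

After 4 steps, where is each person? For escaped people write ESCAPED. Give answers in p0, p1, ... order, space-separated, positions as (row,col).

Step 1: p0:(3,0)->(4,0) | p1:(5,1)->(5,2) | p2:(0,1)->(1,1) | p3:(3,1)->(4,1) | p4:(2,0)->(2,1)
Step 2: p0:(4,0)->(5,0) | p1:(5,2)->(5,3)->EXIT | p2:(1,1)->(2,1) | p3:(4,1)->(5,1) | p4:(2,1)->(2,2)
Step 3: p0:(5,0)->(5,1) | p1:escaped | p2:(2,1)->(2,2) | p3:(5,1)->(5,2) | p4:(2,2)->(2,3)
Step 4: p0:(5,1)->(5,2) | p1:escaped | p2:(2,2)->(2,3) | p3:(5,2)->(5,3)->EXIT | p4:(2,3)->(2,4)->EXIT

(5,2) ESCAPED (2,3) ESCAPED ESCAPED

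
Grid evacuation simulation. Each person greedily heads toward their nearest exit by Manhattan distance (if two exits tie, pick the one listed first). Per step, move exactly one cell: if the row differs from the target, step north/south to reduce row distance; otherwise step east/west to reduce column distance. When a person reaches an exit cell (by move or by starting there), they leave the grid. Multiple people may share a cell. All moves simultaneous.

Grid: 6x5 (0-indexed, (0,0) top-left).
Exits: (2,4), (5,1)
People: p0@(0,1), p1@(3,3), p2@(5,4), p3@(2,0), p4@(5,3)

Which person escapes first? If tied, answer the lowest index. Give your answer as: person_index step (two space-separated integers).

Step 1: p0:(0,1)->(1,1) | p1:(3,3)->(2,3) | p2:(5,4)->(4,4) | p3:(2,0)->(2,1) | p4:(5,3)->(5,2)
Step 2: p0:(1,1)->(2,1) | p1:(2,3)->(2,4)->EXIT | p2:(4,4)->(3,4) | p3:(2,1)->(2,2) | p4:(5,2)->(5,1)->EXIT
Step 3: p0:(2,1)->(2,2) | p1:escaped | p2:(3,4)->(2,4)->EXIT | p3:(2,2)->(2,3) | p4:escaped
Step 4: p0:(2,2)->(2,3) | p1:escaped | p2:escaped | p3:(2,3)->(2,4)->EXIT | p4:escaped
Step 5: p0:(2,3)->(2,4)->EXIT | p1:escaped | p2:escaped | p3:escaped | p4:escaped
Exit steps: [5, 2, 3, 4, 2]
First to escape: p1 at step 2

Answer: 1 2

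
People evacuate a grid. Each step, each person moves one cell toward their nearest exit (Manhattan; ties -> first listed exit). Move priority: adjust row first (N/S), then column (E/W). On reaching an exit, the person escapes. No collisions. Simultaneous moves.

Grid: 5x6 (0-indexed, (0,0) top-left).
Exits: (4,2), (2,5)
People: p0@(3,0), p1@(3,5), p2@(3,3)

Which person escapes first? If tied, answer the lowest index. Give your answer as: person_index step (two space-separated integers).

Answer: 1 1

Derivation:
Step 1: p0:(3,0)->(4,0) | p1:(3,5)->(2,5)->EXIT | p2:(3,3)->(4,3)
Step 2: p0:(4,0)->(4,1) | p1:escaped | p2:(4,3)->(4,2)->EXIT
Step 3: p0:(4,1)->(4,2)->EXIT | p1:escaped | p2:escaped
Exit steps: [3, 1, 2]
First to escape: p1 at step 1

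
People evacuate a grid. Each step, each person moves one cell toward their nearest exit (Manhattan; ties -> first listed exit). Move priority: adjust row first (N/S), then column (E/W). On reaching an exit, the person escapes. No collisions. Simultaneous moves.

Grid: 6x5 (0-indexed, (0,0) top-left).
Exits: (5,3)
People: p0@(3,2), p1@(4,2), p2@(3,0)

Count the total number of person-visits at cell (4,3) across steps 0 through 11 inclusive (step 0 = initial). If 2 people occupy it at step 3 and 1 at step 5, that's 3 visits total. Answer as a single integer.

Answer: 0

Derivation:
Step 0: p0@(3,2) p1@(4,2) p2@(3,0) -> at (4,3): 0 [-], cum=0
Step 1: p0@(4,2) p1@(5,2) p2@(4,0) -> at (4,3): 0 [-], cum=0
Step 2: p0@(5,2) p1@ESC p2@(5,0) -> at (4,3): 0 [-], cum=0
Step 3: p0@ESC p1@ESC p2@(5,1) -> at (4,3): 0 [-], cum=0
Step 4: p0@ESC p1@ESC p2@(5,2) -> at (4,3): 0 [-], cum=0
Step 5: p0@ESC p1@ESC p2@ESC -> at (4,3): 0 [-], cum=0
Total visits = 0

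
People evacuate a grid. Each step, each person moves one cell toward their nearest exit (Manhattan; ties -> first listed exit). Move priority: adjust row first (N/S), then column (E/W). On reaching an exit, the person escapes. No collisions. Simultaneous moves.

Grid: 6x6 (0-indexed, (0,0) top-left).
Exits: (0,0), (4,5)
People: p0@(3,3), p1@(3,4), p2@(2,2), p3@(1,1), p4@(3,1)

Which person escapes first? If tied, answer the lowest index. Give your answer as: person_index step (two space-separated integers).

Step 1: p0:(3,3)->(4,3) | p1:(3,4)->(4,4) | p2:(2,2)->(1,2) | p3:(1,1)->(0,1) | p4:(3,1)->(2,1)
Step 2: p0:(4,3)->(4,4) | p1:(4,4)->(4,5)->EXIT | p2:(1,2)->(0,2) | p3:(0,1)->(0,0)->EXIT | p4:(2,1)->(1,1)
Step 3: p0:(4,4)->(4,5)->EXIT | p1:escaped | p2:(0,2)->(0,1) | p3:escaped | p4:(1,1)->(0,1)
Step 4: p0:escaped | p1:escaped | p2:(0,1)->(0,0)->EXIT | p3:escaped | p4:(0,1)->(0,0)->EXIT
Exit steps: [3, 2, 4, 2, 4]
First to escape: p1 at step 2

Answer: 1 2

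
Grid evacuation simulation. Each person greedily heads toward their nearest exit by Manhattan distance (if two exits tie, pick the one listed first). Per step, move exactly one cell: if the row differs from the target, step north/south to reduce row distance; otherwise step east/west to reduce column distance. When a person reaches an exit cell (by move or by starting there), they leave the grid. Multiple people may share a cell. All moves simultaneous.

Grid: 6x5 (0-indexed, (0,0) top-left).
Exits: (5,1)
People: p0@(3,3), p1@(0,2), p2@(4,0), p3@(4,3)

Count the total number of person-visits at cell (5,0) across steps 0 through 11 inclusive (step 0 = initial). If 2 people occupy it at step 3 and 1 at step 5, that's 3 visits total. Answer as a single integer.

Answer: 1

Derivation:
Step 0: p0@(3,3) p1@(0,2) p2@(4,0) p3@(4,3) -> at (5,0): 0 [-], cum=0
Step 1: p0@(4,3) p1@(1,2) p2@(5,0) p3@(5,3) -> at (5,0): 1 [p2], cum=1
Step 2: p0@(5,3) p1@(2,2) p2@ESC p3@(5,2) -> at (5,0): 0 [-], cum=1
Step 3: p0@(5,2) p1@(3,2) p2@ESC p3@ESC -> at (5,0): 0 [-], cum=1
Step 4: p0@ESC p1@(4,2) p2@ESC p3@ESC -> at (5,0): 0 [-], cum=1
Step 5: p0@ESC p1@(5,2) p2@ESC p3@ESC -> at (5,0): 0 [-], cum=1
Step 6: p0@ESC p1@ESC p2@ESC p3@ESC -> at (5,0): 0 [-], cum=1
Total visits = 1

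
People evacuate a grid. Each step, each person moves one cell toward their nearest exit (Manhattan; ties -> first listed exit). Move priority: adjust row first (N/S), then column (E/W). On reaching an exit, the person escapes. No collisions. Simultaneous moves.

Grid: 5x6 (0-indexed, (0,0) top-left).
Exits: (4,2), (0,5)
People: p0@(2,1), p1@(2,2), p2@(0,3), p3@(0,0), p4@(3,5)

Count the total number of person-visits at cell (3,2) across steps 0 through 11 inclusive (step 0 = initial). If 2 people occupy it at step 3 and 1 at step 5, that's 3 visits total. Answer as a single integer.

Step 0: p0@(2,1) p1@(2,2) p2@(0,3) p3@(0,0) p4@(3,5) -> at (3,2): 0 [-], cum=0
Step 1: p0@(3,1) p1@(3,2) p2@(0,4) p3@(0,1) p4@(2,5) -> at (3,2): 1 [p1], cum=1
Step 2: p0@(4,1) p1@ESC p2@ESC p3@(0,2) p4@(1,5) -> at (3,2): 0 [-], cum=1
Step 3: p0@ESC p1@ESC p2@ESC p3@(0,3) p4@ESC -> at (3,2): 0 [-], cum=1
Step 4: p0@ESC p1@ESC p2@ESC p3@(0,4) p4@ESC -> at (3,2): 0 [-], cum=1
Step 5: p0@ESC p1@ESC p2@ESC p3@ESC p4@ESC -> at (3,2): 0 [-], cum=1
Total visits = 1

Answer: 1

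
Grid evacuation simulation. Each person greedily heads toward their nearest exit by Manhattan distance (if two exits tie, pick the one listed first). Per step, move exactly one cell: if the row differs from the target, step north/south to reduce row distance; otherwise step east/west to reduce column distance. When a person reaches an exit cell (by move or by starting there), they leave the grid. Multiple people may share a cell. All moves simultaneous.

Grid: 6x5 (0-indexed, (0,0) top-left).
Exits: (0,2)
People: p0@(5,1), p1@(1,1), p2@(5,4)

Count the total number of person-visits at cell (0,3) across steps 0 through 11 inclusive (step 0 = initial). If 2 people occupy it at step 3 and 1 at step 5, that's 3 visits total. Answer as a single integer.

Answer: 1

Derivation:
Step 0: p0@(5,1) p1@(1,1) p2@(5,4) -> at (0,3): 0 [-], cum=0
Step 1: p0@(4,1) p1@(0,1) p2@(4,4) -> at (0,3): 0 [-], cum=0
Step 2: p0@(3,1) p1@ESC p2@(3,4) -> at (0,3): 0 [-], cum=0
Step 3: p0@(2,1) p1@ESC p2@(2,4) -> at (0,3): 0 [-], cum=0
Step 4: p0@(1,1) p1@ESC p2@(1,4) -> at (0,3): 0 [-], cum=0
Step 5: p0@(0,1) p1@ESC p2@(0,4) -> at (0,3): 0 [-], cum=0
Step 6: p0@ESC p1@ESC p2@(0,3) -> at (0,3): 1 [p2], cum=1
Step 7: p0@ESC p1@ESC p2@ESC -> at (0,3): 0 [-], cum=1
Total visits = 1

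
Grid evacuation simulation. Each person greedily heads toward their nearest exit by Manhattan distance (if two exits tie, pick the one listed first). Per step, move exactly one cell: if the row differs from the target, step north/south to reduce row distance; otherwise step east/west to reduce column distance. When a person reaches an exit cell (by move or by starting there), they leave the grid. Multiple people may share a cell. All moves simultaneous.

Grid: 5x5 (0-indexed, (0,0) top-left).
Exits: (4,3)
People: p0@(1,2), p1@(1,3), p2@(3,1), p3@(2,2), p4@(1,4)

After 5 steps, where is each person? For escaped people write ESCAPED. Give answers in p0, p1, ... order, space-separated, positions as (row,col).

Step 1: p0:(1,2)->(2,2) | p1:(1,3)->(2,3) | p2:(3,1)->(4,1) | p3:(2,2)->(3,2) | p4:(1,4)->(2,4)
Step 2: p0:(2,2)->(3,2) | p1:(2,3)->(3,3) | p2:(4,1)->(4,2) | p3:(3,2)->(4,2) | p4:(2,4)->(3,4)
Step 3: p0:(3,2)->(4,2) | p1:(3,3)->(4,3)->EXIT | p2:(4,2)->(4,3)->EXIT | p3:(4,2)->(4,3)->EXIT | p4:(3,4)->(4,4)
Step 4: p0:(4,2)->(4,3)->EXIT | p1:escaped | p2:escaped | p3:escaped | p4:(4,4)->(4,3)->EXIT

ESCAPED ESCAPED ESCAPED ESCAPED ESCAPED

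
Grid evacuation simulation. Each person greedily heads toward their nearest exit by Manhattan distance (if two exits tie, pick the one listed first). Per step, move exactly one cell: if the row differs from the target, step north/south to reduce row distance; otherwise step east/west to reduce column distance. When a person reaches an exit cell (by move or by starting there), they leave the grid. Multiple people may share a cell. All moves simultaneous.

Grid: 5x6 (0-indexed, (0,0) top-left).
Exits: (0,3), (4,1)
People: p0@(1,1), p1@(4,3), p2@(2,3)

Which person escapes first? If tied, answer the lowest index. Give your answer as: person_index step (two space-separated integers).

Step 1: p0:(1,1)->(0,1) | p1:(4,3)->(4,2) | p2:(2,3)->(1,3)
Step 2: p0:(0,1)->(0,2) | p1:(4,2)->(4,1)->EXIT | p2:(1,3)->(0,3)->EXIT
Step 3: p0:(0,2)->(0,3)->EXIT | p1:escaped | p2:escaped
Exit steps: [3, 2, 2]
First to escape: p1 at step 2

Answer: 1 2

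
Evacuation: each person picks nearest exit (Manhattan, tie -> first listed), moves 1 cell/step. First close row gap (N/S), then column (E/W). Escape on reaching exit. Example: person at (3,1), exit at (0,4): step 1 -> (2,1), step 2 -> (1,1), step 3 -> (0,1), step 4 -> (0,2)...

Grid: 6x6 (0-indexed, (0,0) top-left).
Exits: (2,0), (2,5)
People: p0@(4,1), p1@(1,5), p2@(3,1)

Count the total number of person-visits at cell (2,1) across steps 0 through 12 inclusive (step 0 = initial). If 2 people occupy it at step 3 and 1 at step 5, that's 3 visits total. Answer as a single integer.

Step 0: p0@(4,1) p1@(1,5) p2@(3,1) -> at (2,1): 0 [-], cum=0
Step 1: p0@(3,1) p1@ESC p2@(2,1) -> at (2,1): 1 [p2], cum=1
Step 2: p0@(2,1) p1@ESC p2@ESC -> at (2,1): 1 [p0], cum=2
Step 3: p0@ESC p1@ESC p2@ESC -> at (2,1): 0 [-], cum=2
Total visits = 2

Answer: 2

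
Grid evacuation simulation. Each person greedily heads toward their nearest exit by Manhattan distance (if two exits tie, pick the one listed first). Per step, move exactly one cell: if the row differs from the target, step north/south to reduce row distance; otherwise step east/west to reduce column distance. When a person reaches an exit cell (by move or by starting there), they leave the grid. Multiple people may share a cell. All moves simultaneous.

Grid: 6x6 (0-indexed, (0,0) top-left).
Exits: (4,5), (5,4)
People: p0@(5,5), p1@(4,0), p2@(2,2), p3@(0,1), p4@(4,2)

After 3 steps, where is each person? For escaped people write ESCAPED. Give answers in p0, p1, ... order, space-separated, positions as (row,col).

Step 1: p0:(5,5)->(4,5)->EXIT | p1:(4,0)->(4,1) | p2:(2,2)->(3,2) | p3:(0,1)->(1,1) | p4:(4,2)->(4,3)
Step 2: p0:escaped | p1:(4,1)->(4,2) | p2:(3,2)->(4,2) | p3:(1,1)->(2,1) | p4:(4,3)->(4,4)
Step 3: p0:escaped | p1:(4,2)->(4,3) | p2:(4,2)->(4,3) | p3:(2,1)->(3,1) | p4:(4,4)->(4,5)->EXIT

ESCAPED (4,3) (4,3) (3,1) ESCAPED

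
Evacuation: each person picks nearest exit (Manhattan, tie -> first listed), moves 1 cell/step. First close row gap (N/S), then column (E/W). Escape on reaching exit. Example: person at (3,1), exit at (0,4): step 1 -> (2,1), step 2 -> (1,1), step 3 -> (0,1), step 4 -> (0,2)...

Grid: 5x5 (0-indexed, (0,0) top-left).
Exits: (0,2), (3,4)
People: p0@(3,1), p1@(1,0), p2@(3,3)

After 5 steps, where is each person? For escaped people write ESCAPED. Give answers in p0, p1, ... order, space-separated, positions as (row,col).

Step 1: p0:(3,1)->(3,2) | p1:(1,0)->(0,0) | p2:(3,3)->(3,4)->EXIT
Step 2: p0:(3,2)->(3,3) | p1:(0,0)->(0,1) | p2:escaped
Step 3: p0:(3,3)->(3,4)->EXIT | p1:(0,1)->(0,2)->EXIT | p2:escaped

ESCAPED ESCAPED ESCAPED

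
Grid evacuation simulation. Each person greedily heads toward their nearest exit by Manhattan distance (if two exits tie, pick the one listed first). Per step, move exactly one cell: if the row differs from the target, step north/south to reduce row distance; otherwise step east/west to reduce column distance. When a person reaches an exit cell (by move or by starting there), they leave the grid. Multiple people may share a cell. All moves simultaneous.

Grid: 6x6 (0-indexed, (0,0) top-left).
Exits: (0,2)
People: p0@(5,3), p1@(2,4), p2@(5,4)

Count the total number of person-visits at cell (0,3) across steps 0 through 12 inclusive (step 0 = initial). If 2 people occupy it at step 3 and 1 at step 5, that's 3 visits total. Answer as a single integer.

Answer: 3

Derivation:
Step 0: p0@(5,3) p1@(2,4) p2@(5,4) -> at (0,3): 0 [-], cum=0
Step 1: p0@(4,3) p1@(1,4) p2@(4,4) -> at (0,3): 0 [-], cum=0
Step 2: p0@(3,3) p1@(0,4) p2@(3,4) -> at (0,3): 0 [-], cum=0
Step 3: p0@(2,3) p1@(0,3) p2@(2,4) -> at (0,3): 1 [p1], cum=1
Step 4: p0@(1,3) p1@ESC p2@(1,4) -> at (0,3): 0 [-], cum=1
Step 5: p0@(0,3) p1@ESC p2@(0,4) -> at (0,3): 1 [p0], cum=2
Step 6: p0@ESC p1@ESC p2@(0,3) -> at (0,3): 1 [p2], cum=3
Step 7: p0@ESC p1@ESC p2@ESC -> at (0,3): 0 [-], cum=3
Total visits = 3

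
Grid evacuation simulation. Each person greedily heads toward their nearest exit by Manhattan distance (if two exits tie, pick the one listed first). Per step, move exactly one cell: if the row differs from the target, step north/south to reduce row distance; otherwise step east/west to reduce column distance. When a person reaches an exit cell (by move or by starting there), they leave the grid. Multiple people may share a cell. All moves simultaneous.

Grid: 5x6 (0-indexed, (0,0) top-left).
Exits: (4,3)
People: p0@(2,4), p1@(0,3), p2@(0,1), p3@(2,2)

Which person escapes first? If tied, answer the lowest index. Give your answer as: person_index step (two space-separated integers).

Step 1: p0:(2,4)->(3,4) | p1:(0,3)->(1,3) | p2:(0,1)->(1,1) | p3:(2,2)->(3,2)
Step 2: p0:(3,4)->(4,4) | p1:(1,3)->(2,3) | p2:(1,1)->(2,1) | p3:(3,2)->(4,2)
Step 3: p0:(4,4)->(4,3)->EXIT | p1:(2,3)->(3,3) | p2:(2,1)->(3,1) | p3:(4,2)->(4,3)->EXIT
Step 4: p0:escaped | p1:(3,3)->(4,3)->EXIT | p2:(3,1)->(4,1) | p3:escaped
Step 5: p0:escaped | p1:escaped | p2:(4,1)->(4,2) | p3:escaped
Step 6: p0:escaped | p1:escaped | p2:(4,2)->(4,3)->EXIT | p3:escaped
Exit steps: [3, 4, 6, 3]
First to escape: p0 at step 3

Answer: 0 3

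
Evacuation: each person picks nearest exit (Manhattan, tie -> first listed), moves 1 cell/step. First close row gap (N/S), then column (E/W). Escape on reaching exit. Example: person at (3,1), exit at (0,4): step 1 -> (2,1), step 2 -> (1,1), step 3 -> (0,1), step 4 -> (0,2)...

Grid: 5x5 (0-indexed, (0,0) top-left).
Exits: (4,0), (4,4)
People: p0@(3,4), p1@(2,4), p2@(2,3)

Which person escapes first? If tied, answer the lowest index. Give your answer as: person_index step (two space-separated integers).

Step 1: p0:(3,4)->(4,4)->EXIT | p1:(2,4)->(3,4) | p2:(2,3)->(3,3)
Step 2: p0:escaped | p1:(3,4)->(4,4)->EXIT | p2:(3,3)->(4,3)
Step 3: p0:escaped | p1:escaped | p2:(4,3)->(4,4)->EXIT
Exit steps: [1, 2, 3]
First to escape: p0 at step 1

Answer: 0 1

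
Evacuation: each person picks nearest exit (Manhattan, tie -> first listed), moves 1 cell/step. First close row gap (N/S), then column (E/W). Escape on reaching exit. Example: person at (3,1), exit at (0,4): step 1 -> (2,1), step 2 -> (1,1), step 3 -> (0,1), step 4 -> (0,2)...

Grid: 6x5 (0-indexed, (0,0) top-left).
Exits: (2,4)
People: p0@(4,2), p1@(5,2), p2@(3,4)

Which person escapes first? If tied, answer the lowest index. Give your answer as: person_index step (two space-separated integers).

Answer: 2 1

Derivation:
Step 1: p0:(4,2)->(3,2) | p1:(5,2)->(4,2) | p2:(3,4)->(2,4)->EXIT
Step 2: p0:(3,2)->(2,2) | p1:(4,2)->(3,2) | p2:escaped
Step 3: p0:(2,2)->(2,3) | p1:(3,2)->(2,2) | p2:escaped
Step 4: p0:(2,3)->(2,4)->EXIT | p1:(2,2)->(2,3) | p2:escaped
Step 5: p0:escaped | p1:(2,3)->(2,4)->EXIT | p2:escaped
Exit steps: [4, 5, 1]
First to escape: p2 at step 1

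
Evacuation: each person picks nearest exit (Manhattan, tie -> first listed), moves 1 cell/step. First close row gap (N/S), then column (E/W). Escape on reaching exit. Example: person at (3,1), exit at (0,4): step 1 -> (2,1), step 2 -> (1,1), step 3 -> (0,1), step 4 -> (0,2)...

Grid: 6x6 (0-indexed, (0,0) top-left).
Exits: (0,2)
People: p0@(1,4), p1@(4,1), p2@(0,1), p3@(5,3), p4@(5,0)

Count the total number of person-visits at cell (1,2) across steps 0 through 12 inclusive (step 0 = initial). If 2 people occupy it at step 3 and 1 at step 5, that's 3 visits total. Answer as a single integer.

Answer: 0

Derivation:
Step 0: p0@(1,4) p1@(4,1) p2@(0,1) p3@(5,3) p4@(5,0) -> at (1,2): 0 [-], cum=0
Step 1: p0@(0,4) p1@(3,1) p2@ESC p3@(4,3) p4@(4,0) -> at (1,2): 0 [-], cum=0
Step 2: p0@(0,3) p1@(2,1) p2@ESC p3@(3,3) p4@(3,0) -> at (1,2): 0 [-], cum=0
Step 3: p0@ESC p1@(1,1) p2@ESC p3@(2,3) p4@(2,0) -> at (1,2): 0 [-], cum=0
Step 4: p0@ESC p1@(0,1) p2@ESC p3@(1,3) p4@(1,0) -> at (1,2): 0 [-], cum=0
Step 5: p0@ESC p1@ESC p2@ESC p3@(0,3) p4@(0,0) -> at (1,2): 0 [-], cum=0
Step 6: p0@ESC p1@ESC p2@ESC p3@ESC p4@(0,1) -> at (1,2): 0 [-], cum=0
Step 7: p0@ESC p1@ESC p2@ESC p3@ESC p4@ESC -> at (1,2): 0 [-], cum=0
Total visits = 0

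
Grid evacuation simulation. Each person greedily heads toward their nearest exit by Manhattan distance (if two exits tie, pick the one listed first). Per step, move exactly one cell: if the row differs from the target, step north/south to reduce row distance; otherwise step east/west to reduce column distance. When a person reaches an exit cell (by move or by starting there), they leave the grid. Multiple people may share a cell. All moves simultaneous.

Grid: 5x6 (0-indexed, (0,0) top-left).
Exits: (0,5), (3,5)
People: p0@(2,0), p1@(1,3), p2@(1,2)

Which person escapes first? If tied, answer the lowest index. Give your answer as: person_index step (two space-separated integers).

Step 1: p0:(2,0)->(3,0) | p1:(1,3)->(0,3) | p2:(1,2)->(0,2)
Step 2: p0:(3,0)->(3,1) | p1:(0,3)->(0,4) | p2:(0,2)->(0,3)
Step 3: p0:(3,1)->(3,2) | p1:(0,4)->(0,5)->EXIT | p2:(0,3)->(0,4)
Step 4: p0:(3,2)->(3,3) | p1:escaped | p2:(0,4)->(0,5)->EXIT
Step 5: p0:(3,3)->(3,4) | p1:escaped | p2:escaped
Step 6: p0:(3,4)->(3,5)->EXIT | p1:escaped | p2:escaped
Exit steps: [6, 3, 4]
First to escape: p1 at step 3

Answer: 1 3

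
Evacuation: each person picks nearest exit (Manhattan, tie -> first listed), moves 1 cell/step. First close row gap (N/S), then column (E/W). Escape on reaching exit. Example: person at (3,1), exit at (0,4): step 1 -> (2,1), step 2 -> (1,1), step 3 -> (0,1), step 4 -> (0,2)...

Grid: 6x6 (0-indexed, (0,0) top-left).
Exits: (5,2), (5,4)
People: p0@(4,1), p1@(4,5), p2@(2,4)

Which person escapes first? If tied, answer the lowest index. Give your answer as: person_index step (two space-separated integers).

Step 1: p0:(4,1)->(5,1) | p1:(4,5)->(5,5) | p2:(2,4)->(3,4)
Step 2: p0:(5,1)->(5,2)->EXIT | p1:(5,5)->(5,4)->EXIT | p2:(3,4)->(4,4)
Step 3: p0:escaped | p1:escaped | p2:(4,4)->(5,4)->EXIT
Exit steps: [2, 2, 3]
First to escape: p0 at step 2

Answer: 0 2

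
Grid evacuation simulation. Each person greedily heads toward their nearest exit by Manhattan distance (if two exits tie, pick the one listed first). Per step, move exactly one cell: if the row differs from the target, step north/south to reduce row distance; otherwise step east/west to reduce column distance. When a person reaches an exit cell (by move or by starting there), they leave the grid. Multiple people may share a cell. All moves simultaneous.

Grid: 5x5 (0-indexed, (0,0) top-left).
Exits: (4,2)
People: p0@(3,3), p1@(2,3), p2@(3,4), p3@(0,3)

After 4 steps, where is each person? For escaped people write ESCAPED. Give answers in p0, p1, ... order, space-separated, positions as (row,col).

Step 1: p0:(3,3)->(4,3) | p1:(2,3)->(3,3) | p2:(3,4)->(4,4) | p3:(0,3)->(1,3)
Step 2: p0:(4,3)->(4,2)->EXIT | p1:(3,3)->(4,3) | p2:(4,4)->(4,3) | p3:(1,3)->(2,3)
Step 3: p0:escaped | p1:(4,3)->(4,2)->EXIT | p2:(4,3)->(4,2)->EXIT | p3:(2,3)->(3,3)
Step 4: p0:escaped | p1:escaped | p2:escaped | p3:(3,3)->(4,3)

ESCAPED ESCAPED ESCAPED (4,3)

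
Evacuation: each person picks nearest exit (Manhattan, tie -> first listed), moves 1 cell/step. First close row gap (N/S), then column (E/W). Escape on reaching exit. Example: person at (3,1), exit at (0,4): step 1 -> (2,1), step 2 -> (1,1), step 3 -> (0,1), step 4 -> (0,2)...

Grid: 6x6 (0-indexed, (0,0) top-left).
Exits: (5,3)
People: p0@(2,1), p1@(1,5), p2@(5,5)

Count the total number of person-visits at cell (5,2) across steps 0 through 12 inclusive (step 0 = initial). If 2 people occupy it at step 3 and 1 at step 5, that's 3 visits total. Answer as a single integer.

Answer: 1

Derivation:
Step 0: p0@(2,1) p1@(1,5) p2@(5,5) -> at (5,2): 0 [-], cum=0
Step 1: p0@(3,1) p1@(2,5) p2@(5,4) -> at (5,2): 0 [-], cum=0
Step 2: p0@(4,1) p1@(3,5) p2@ESC -> at (5,2): 0 [-], cum=0
Step 3: p0@(5,1) p1@(4,5) p2@ESC -> at (5,2): 0 [-], cum=0
Step 4: p0@(5,2) p1@(5,5) p2@ESC -> at (5,2): 1 [p0], cum=1
Step 5: p0@ESC p1@(5,4) p2@ESC -> at (5,2): 0 [-], cum=1
Step 6: p0@ESC p1@ESC p2@ESC -> at (5,2): 0 [-], cum=1
Total visits = 1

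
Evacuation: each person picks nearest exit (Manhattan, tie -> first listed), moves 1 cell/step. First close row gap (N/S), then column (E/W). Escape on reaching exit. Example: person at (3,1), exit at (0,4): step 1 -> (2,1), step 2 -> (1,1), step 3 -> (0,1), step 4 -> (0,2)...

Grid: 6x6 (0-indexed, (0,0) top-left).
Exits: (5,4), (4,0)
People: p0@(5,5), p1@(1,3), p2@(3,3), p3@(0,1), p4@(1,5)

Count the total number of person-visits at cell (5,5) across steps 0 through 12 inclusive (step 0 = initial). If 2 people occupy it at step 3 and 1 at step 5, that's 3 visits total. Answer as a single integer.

Answer: 2

Derivation:
Step 0: p0@(5,5) p1@(1,3) p2@(3,3) p3@(0,1) p4@(1,5) -> at (5,5): 1 [p0], cum=1
Step 1: p0@ESC p1@(2,3) p2@(4,3) p3@(1,1) p4@(2,5) -> at (5,5): 0 [-], cum=1
Step 2: p0@ESC p1@(3,3) p2@(5,3) p3@(2,1) p4@(3,5) -> at (5,5): 0 [-], cum=1
Step 3: p0@ESC p1@(4,3) p2@ESC p3@(3,1) p4@(4,5) -> at (5,5): 0 [-], cum=1
Step 4: p0@ESC p1@(5,3) p2@ESC p3@(4,1) p4@(5,5) -> at (5,5): 1 [p4], cum=2
Step 5: p0@ESC p1@ESC p2@ESC p3@ESC p4@ESC -> at (5,5): 0 [-], cum=2
Total visits = 2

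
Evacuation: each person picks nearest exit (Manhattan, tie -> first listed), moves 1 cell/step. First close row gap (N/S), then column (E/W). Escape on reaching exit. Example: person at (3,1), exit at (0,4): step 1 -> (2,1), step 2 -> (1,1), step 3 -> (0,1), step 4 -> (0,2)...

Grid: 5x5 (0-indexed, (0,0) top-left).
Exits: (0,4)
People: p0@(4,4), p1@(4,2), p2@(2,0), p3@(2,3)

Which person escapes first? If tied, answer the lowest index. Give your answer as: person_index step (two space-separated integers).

Answer: 3 3

Derivation:
Step 1: p0:(4,4)->(3,4) | p1:(4,2)->(3,2) | p2:(2,0)->(1,0) | p3:(2,3)->(1,3)
Step 2: p0:(3,4)->(2,4) | p1:(3,2)->(2,2) | p2:(1,0)->(0,0) | p3:(1,3)->(0,3)
Step 3: p0:(2,4)->(1,4) | p1:(2,2)->(1,2) | p2:(0,0)->(0,1) | p3:(0,3)->(0,4)->EXIT
Step 4: p0:(1,4)->(0,4)->EXIT | p1:(1,2)->(0,2) | p2:(0,1)->(0,2) | p3:escaped
Step 5: p0:escaped | p1:(0,2)->(0,3) | p2:(0,2)->(0,3) | p3:escaped
Step 6: p0:escaped | p1:(0,3)->(0,4)->EXIT | p2:(0,3)->(0,4)->EXIT | p3:escaped
Exit steps: [4, 6, 6, 3]
First to escape: p3 at step 3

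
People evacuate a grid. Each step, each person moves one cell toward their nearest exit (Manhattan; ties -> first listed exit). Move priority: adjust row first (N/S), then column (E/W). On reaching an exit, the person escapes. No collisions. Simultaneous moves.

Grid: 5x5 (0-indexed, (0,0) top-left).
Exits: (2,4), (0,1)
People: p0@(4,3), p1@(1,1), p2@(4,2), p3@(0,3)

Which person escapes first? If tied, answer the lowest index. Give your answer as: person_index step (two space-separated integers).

Step 1: p0:(4,3)->(3,3) | p1:(1,1)->(0,1)->EXIT | p2:(4,2)->(3,2) | p3:(0,3)->(0,2)
Step 2: p0:(3,3)->(2,3) | p1:escaped | p2:(3,2)->(2,2) | p3:(0,2)->(0,1)->EXIT
Step 3: p0:(2,3)->(2,4)->EXIT | p1:escaped | p2:(2,2)->(2,3) | p3:escaped
Step 4: p0:escaped | p1:escaped | p2:(2,3)->(2,4)->EXIT | p3:escaped
Exit steps: [3, 1, 4, 2]
First to escape: p1 at step 1

Answer: 1 1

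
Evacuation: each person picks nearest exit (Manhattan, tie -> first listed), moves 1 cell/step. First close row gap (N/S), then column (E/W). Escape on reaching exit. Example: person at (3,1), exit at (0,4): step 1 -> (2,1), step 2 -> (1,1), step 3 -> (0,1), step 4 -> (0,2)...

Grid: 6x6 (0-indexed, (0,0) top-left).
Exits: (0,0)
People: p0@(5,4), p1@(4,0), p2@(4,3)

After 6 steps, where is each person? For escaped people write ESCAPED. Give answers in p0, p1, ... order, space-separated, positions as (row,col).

Step 1: p0:(5,4)->(4,4) | p1:(4,0)->(3,0) | p2:(4,3)->(3,3)
Step 2: p0:(4,4)->(3,4) | p1:(3,0)->(2,0) | p2:(3,3)->(2,3)
Step 3: p0:(3,4)->(2,4) | p1:(2,0)->(1,0) | p2:(2,3)->(1,3)
Step 4: p0:(2,4)->(1,4) | p1:(1,0)->(0,0)->EXIT | p2:(1,3)->(0,3)
Step 5: p0:(1,4)->(0,4) | p1:escaped | p2:(0,3)->(0,2)
Step 6: p0:(0,4)->(0,3) | p1:escaped | p2:(0,2)->(0,1)

(0,3) ESCAPED (0,1)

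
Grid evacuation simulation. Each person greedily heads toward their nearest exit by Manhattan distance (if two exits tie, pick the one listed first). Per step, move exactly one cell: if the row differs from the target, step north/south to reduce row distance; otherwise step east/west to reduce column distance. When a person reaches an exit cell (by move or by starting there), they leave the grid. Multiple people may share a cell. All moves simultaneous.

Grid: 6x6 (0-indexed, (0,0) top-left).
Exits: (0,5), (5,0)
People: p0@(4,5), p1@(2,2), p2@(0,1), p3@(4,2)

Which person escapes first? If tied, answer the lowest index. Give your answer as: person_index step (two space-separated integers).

Answer: 3 3

Derivation:
Step 1: p0:(4,5)->(3,5) | p1:(2,2)->(1,2) | p2:(0,1)->(0,2) | p3:(4,2)->(5,2)
Step 2: p0:(3,5)->(2,5) | p1:(1,2)->(0,2) | p2:(0,2)->(0,3) | p3:(5,2)->(5,1)
Step 3: p0:(2,5)->(1,5) | p1:(0,2)->(0,3) | p2:(0,3)->(0,4) | p3:(5,1)->(5,0)->EXIT
Step 4: p0:(1,5)->(0,5)->EXIT | p1:(0,3)->(0,4) | p2:(0,4)->(0,5)->EXIT | p3:escaped
Step 5: p0:escaped | p1:(0,4)->(0,5)->EXIT | p2:escaped | p3:escaped
Exit steps: [4, 5, 4, 3]
First to escape: p3 at step 3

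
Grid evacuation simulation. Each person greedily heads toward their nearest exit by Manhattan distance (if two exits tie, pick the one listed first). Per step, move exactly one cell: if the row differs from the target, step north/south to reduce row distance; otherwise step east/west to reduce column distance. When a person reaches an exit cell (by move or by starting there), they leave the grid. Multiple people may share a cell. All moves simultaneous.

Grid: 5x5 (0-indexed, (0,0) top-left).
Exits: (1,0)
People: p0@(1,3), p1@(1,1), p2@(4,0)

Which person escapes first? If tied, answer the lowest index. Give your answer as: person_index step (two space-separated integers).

Answer: 1 1

Derivation:
Step 1: p0:(1,3)->(1,2) | p1:(1,1)->(1,0)->EXIT | p2:(4,0)->(3,0)
Step 2: p0:(1,2)->(1,1) | p1:escaped | p2:(3,0)->(2,0)
Step 3: p0:(1,1)->(1,0)->EXIT | p1:escaped | p2:(2,0)->(1,0)->EXIT
Exit steps: [3, 1, 3]
First to escape: p1 at step 1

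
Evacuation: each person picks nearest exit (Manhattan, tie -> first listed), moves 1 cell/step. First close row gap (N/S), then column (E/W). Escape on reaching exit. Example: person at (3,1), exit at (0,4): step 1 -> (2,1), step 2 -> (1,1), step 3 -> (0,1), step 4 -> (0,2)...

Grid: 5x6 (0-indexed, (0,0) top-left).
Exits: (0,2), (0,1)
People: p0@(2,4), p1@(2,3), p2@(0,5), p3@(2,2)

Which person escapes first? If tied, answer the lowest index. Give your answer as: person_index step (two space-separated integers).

Step 1: p0:(2,4)->(1,4) | p1:(2,3)->(1,3) | p2:(0,5)->(0,4) | p3:(2,2)->(1,2)
Step 2: p0:(1,4)->(0,4) | p1:(1,3)->(0,3) | p2:(0,4)->(0,3) | p3:(1,2)->(0,2)->EXIT
Step 3: p0:(0,4)->(0,3) | p1:(0,3)->(0,2)->EXIT | p2:(0,3)->(0,2)->EXIT | p3:escaped
Step 4: p0:(0,3)->(0,2)->EXIT | p1:escaped | p2:escaped | p3:escaped
Exit steps: [4, 3, 3, 2]
First to escape: p3 at step 2

Answer: 3 2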